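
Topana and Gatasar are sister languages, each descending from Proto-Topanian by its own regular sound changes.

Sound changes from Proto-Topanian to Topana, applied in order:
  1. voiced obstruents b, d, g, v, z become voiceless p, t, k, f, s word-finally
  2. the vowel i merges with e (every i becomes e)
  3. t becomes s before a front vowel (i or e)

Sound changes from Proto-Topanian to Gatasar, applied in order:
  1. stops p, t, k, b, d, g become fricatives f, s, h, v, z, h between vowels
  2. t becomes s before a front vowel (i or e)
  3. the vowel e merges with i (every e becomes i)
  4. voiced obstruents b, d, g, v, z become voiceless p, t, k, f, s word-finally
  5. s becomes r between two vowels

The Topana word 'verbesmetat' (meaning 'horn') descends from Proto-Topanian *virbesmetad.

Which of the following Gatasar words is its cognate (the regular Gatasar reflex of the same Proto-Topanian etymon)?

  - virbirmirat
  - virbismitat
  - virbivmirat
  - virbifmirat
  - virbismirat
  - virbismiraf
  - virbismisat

virbismirat

Gatasar: *virbesmetad > virbesmesad > virbismisad > virbismisat > virbismirat  (by intervocalic lenition, vowel merger, final devoicing, rhotacism)
The other candidates each miss or misapply at least one Gatasar change.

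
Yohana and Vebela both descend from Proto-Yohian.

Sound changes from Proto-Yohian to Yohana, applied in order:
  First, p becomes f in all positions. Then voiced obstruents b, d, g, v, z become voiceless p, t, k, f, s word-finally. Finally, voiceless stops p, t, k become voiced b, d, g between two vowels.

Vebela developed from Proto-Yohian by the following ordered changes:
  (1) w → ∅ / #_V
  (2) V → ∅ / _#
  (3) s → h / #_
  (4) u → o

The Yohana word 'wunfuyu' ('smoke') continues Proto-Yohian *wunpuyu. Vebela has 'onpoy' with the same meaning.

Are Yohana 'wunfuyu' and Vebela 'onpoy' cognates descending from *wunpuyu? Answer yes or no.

Derive the expected Vebela reflex of *wunpuyu:
Vebela: *wunpuyu
  wunpuyu → unpuyu   [glide loss]
  unpuyu → unpuy   [apocope]
  unpuy (rule 3 does not apply)
  unpuy → onpoy   [vowel merger]
  giving Vebela onpoy.
Vebela 'onpoy' matches the regular reflex exactly, so the pair is cognate.

yes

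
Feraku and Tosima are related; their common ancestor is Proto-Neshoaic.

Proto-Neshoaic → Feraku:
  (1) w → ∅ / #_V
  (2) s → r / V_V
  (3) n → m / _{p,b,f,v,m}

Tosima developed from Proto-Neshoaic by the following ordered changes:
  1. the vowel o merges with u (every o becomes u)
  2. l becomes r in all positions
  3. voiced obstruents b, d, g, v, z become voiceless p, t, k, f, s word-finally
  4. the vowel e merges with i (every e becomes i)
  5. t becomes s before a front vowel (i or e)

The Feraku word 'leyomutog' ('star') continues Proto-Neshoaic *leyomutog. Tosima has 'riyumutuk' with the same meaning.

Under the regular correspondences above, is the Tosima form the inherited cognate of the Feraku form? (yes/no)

yes

Derive the expected Tosima reflex of *leyomutog:
Tosima: *leyomutog
  leyomutog → leyumutug   [vowel merger]
  leyumutug → reyumutug   [unconditioned shift]
  reyumutug → reyumutuk   [final devoicing]
  reyumutuk → riyumutuk   [vowel merger]
  riyumutuk (rule 5 does not apply)
  giving Tosima riyumutuk.
Tosima 'riyumutuk' matches the regular reflex exactly, so the pair is cognate.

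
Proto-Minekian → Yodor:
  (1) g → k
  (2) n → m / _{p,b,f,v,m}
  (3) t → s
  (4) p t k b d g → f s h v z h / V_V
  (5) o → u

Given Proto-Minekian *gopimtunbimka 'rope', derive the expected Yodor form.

kufimsumbimka

Yodor: start from *gopimtunbimka.
  rule 1 (unconditioned shift): gopimtunbimka → kopimtunbimka
  rule 2 (nasal place assimilation): kopimtunbimka → kopimtumbimka
  rule 3 (unconditioned shift): kopimtumbimka → kopimsumbimka
  rule 4 (intervocalic lenition): kopimsumbimka → kofimsumbimka
  rule 5 (vowel merger): kofimsumbimka → kufimsumbimka
  ⇒ Yodor kufimsumbimka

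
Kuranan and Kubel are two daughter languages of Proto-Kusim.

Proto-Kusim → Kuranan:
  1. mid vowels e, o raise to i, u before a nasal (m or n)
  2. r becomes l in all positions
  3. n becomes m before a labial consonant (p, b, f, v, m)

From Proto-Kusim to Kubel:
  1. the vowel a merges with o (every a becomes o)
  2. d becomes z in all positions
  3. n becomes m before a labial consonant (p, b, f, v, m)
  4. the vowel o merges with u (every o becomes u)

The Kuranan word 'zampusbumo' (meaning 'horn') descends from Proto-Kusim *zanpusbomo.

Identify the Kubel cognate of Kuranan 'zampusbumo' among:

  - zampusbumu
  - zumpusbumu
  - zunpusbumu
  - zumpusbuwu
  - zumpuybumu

Kubel: *zanpusbomo
  zanpusbomo → zonpusbomo   [vowel merger]
  zonpusbomo (rule 2 does not apply)
  zonpusbomo → zompusbomo   [nasal place assimilation]
  zompusbomo → zumpusbumu   [vowel merger]
  giving Kubel zumpusbumu.
Only 'zumpusbumu' matches the regular Kubel development of *zanpusbomo.

zumpusbumu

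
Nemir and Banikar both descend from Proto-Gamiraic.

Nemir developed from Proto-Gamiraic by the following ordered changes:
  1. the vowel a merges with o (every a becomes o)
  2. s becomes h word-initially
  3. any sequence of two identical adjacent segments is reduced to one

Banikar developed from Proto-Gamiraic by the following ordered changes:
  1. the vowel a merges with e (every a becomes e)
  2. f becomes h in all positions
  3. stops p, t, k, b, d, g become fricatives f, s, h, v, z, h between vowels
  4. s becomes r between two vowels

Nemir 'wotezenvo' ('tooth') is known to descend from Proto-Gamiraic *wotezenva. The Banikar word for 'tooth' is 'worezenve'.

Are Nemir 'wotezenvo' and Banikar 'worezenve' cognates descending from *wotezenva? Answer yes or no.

yes

Derive the expected Banikar reflex of *wotezenva:
Banikar: *wotezenva
  wotezenva → wotezenve   [vowel merger]
  wotezenve (rule 2 does not apply)
  wotezenve → wosezenve   [intervocalic lenition]
  wosezenve → worezenve   [rhotacism]
  giving Banikar worezenve.
Banikar 'worezenve' matches the regular reflex exactly, so the pair is cognate.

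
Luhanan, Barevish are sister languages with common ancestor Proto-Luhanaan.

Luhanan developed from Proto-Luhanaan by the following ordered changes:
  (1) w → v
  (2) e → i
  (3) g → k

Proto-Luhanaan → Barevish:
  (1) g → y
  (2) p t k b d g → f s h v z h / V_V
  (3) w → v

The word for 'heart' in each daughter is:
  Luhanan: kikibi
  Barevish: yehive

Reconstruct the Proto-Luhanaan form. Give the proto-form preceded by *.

*gekibe

Position 1: Luhanan has k, Barevish has y. Taking the neighbouring segments as reconstructed: Luhanan k could go back to *k or *g; Barevish y could go back to *g or *y — the one source consistent with every daughter is *g.
Position 5: Luhanan has b, Barevish has v. Luhanan preserves b here (none of its changes turn any other segment into b), so the proto-segment is *b.
Position 2: Luhanan has i, Barevish has e. Barevish preserves e here (none of its changes turn any other segment into e), so the proto-segment is *e.
Verify the candidate proto-form against each daughter:
Luhanan: start from *gekibe.
  rule 1: no change — gekibe
  rule 2 (vowel merger): gekibe → gikibi
  rule 3 (unconditioned shift): gikibi → kikibi
  ⇒ Luhanan kikibi
Barevish: start from *gekibe.
  rule 1 (unconditioned shift): gekibe → yekibe
  rule 2 (intervocalic lenition): yekibe → yehive
  rule 3: no change — yehive
  ⇒ Barevish yehive
No other proto-form is consistent with every reflex, so the reconstruction is *gekibe.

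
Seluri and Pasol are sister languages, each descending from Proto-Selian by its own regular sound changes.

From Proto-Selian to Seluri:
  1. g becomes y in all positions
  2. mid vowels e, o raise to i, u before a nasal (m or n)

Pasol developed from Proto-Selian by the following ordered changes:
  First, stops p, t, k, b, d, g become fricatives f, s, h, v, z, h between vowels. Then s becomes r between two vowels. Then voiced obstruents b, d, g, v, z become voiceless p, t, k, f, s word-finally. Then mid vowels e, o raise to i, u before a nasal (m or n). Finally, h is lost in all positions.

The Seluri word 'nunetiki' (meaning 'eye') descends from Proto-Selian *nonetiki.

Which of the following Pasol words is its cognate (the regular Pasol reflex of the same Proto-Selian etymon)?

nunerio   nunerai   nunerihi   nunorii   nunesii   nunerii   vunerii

nunerii

Pasol: start from *nonetiki.
  rule 1 (intervocalic lenition): nonetiki → nonesihi
  rule 2 (rhotacism): nonesihi → nonerihi
  rule 3: no change — nonerihi
  rule 4 (pre-nasal raising): nonerihi → nunerihi
  rule 5 (h-loss): nunerihi → nunerii
  ⇒ Pasol nunerii
The other candidates each miss or misapply at least one Pasol change.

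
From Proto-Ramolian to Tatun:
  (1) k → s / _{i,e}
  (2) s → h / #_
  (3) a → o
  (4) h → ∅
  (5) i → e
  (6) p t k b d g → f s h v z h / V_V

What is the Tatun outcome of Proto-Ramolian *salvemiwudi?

olvemewuze

Tatun: start from *salvemiwudi.
  rule 1: no change — salvemiwudi
  rule 2 (debuccalisation): salvemiwudi → halvemiwudi
  rule 3 (vowel merger): halvemiwudi → holvemiwudi
  rule 4 (h-loss): holvemiwudi → olvemiwudi
  rule 5 (vowel merger): olvemiwudi → olvemewude
  rule 6 (intervocalic lenition): olvemewude → olvemewuze
  ⇒ Tatun olvemewuze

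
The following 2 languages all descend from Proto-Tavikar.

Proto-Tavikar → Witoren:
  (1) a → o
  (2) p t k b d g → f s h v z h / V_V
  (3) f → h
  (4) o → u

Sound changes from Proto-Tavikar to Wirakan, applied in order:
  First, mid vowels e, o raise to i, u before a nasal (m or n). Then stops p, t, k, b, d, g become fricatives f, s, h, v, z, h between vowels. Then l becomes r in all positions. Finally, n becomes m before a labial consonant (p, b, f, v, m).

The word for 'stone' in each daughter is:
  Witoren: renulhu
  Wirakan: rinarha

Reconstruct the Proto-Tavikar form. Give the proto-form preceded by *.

*renalha

Position 2: Witoren has e, Wirakan has i. Witoren preserves e here (none of its changes turn any other segment into e), so the proto-segment is *e.
Position 4: Witoren has u, Wirakan has a. Wirakan preserves a here (none of its changes turn any other segment into a), so the proto-segment is *a.
Position 7: Witoren has u, Wirakan has a. Wirakan preserves a here (none of its changes turn any other segment into a), so the proto-segment is *a.
Verify the candidate proto-form against each daughter:
Witoren: *renalha
  renalha → renolho   [vowel merger]
  renolho (rule 2 does not apply)
  renolho (rule 3 does not apply)
  renolho → renulhu   [vowel merger]
  giving Witoren renulhu.
Wirakan: *renalha > rinalha > rinarha  (by pre-nasal raising, unconditioned shift)
*renalha is the unique common source.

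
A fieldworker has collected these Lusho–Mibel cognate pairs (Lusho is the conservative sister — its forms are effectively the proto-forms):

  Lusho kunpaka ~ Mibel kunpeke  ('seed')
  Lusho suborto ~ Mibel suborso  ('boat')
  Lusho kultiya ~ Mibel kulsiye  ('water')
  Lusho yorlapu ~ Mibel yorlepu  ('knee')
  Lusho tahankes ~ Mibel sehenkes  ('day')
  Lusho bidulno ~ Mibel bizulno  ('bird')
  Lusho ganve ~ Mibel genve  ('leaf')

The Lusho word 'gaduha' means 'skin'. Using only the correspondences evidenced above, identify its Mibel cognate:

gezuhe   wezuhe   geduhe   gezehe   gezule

kunpaka ~ kunpeke, tahankes ~ sehenkes — Lusho a corresponds to Mibel e after a consonant, before a consonant other than r, m, n, p, b, f, v.
bidulno ~ bizulno — Lusho d corresponds to Mibel z between vowels (before a back vowel).
kunpaka ~ kunpeke, kultiya ~ kulsiye — Lusho a corresponds to Mibel e word-finally.
Applying these to Lusho 'gaduha':
  gaduha → geduha   (a→e after a consonant, before a consonant other than r, m, n, p, b, f, v)
  geduha → gezuha   (d→z between vowels (before a back vowel))
  gezuha → gezuhe   (a→e word-finally)
So the Mibel cognate is 'gezuhe'.

gezuhe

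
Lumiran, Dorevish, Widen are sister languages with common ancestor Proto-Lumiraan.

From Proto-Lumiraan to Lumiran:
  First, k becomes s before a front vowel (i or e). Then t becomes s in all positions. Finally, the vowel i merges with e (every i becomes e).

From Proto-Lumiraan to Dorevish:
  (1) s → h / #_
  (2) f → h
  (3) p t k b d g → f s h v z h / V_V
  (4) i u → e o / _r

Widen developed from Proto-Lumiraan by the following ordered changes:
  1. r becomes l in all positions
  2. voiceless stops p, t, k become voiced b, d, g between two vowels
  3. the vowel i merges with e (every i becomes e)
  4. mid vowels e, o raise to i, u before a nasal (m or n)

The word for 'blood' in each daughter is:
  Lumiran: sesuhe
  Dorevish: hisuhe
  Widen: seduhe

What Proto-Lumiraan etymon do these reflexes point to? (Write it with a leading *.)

*situhe

Position 1: Lumiran has s, Dorevish has h, Widen has s. Widen preserves s here (none of its changes turn any other segment into s), so the proto-segment is *s.
Position 2: Lumiran has e, Dorevish has i, Widen has e. Dorevish preserves i here (none of its changes turn any other segment into i), so the proto-segment is *i.
Position 3: Lumiran has s, Dorevish has s, Widen has d. Taking the neighbouring segments as reconstructed: Lumiran s could go back to *t or *s; Dorevish s could go back to *t or *s; Widen d could go back to *t or *d — the one source consistent with every daughter is *t.
This points to *situhe. Verify forward in each daughter:
Lumiran: *situhe
  situhe (rule 1 does not apply)
  situhe → sisuhe   [unconditioned shift]
  sisuhe → sesuhe   [vowel merger]
  giving Lumiran sesuhe.
Dorevish: *situhe > hituhe > hisuhe  (by debuccalisation, intervocalic lenition)
Widen: *situhe > siduhe > seduhe  (by intervocalic voicing, vowel merger)
Only *situhe yields all of Lumiran sesuhe, Dorevish hisuhe, Widen seduhe.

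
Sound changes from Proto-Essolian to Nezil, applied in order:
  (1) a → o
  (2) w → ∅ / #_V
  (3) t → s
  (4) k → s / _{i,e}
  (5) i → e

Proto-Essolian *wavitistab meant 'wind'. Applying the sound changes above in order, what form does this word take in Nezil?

ovesessob

Nezil: *wavitistab
  wavitistab → wovitistob   [vowel merger]
  wovitistob → ovitistob   [glide loss]
  ovitistob → ovisissob   [unconditioned shift]
  ovisissob (rule 4 does not apply)
  ovisissob → ovesessob   [vowel merger]
  giving Nezil ovesessob.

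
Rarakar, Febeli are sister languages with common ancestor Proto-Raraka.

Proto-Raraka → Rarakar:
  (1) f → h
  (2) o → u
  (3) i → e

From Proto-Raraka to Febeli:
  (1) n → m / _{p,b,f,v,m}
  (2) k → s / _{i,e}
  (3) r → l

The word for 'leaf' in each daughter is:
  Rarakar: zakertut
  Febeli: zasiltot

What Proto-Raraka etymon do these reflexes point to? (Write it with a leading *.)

*zakirtot

Position 7: Rarakar has u, Febeli has o. Febeli preserves o here (none of its changes turn any other segment into o), so the proto-segment is *o.
Position 5: Rarakar has r, Febeli has l. Rarakar preserves r here (none of its changes turn any other segment into r), so the proto-segment is *r.
Position 4: Rarakar has e, Febeli has i. Febeli preserves i here (none of its changes turn any other segment into i), so the proto-segment is *i.
Verify the candidate proto-form against each daughter:
Rarakar: *zakirtot
  zakirtot (rule 1 does not apply)
  zakirtot → zakirtut   [vowel merger]
  zakirtut → zakertut   [vowel merger]
  giving Rarakar zakertut.
Febeli: start from *zakirtot.
  rule 1: no change — zakirtot
  rule 2 (palatalisation): zakirtot → zasirtot
  rule 3 (unconditioned shift): zasirtot → zasiltot
  ⇒ Febeli zasiltot
Only *zakirtot yields all of Rarakar zakertut, Febeli zasiltot.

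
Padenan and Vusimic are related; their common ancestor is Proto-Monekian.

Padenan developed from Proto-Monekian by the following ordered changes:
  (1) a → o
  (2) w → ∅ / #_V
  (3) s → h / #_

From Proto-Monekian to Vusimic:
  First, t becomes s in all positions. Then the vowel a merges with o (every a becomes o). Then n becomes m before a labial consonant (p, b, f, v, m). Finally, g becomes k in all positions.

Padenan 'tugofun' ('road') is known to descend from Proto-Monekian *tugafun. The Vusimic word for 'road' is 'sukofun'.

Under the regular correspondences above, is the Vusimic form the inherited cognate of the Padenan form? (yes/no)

yes

Derive the expected Vusimic reflex of *tugafun:
Vusimic: *tugafun
  tugafun → sugafun   [unconditioned shift]
  sugafun → sugofun   [vowel merger]
  sugofun (rule 3 does not apply)
  sugofun → sukofun   [unconditioned shift]
  giving Vusimic sukofun.
Vusimic 'sukofun' matches the regular reflex exactly, so the pair is cognate.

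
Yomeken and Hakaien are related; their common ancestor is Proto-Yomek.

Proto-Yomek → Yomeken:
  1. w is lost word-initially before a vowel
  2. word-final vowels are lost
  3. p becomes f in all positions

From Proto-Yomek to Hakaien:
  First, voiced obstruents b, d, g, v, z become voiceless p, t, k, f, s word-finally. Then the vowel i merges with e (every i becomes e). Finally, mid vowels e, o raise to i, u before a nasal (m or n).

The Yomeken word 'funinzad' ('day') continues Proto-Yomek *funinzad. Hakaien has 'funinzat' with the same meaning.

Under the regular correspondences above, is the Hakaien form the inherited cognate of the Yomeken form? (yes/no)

Derive the expected Hakaien reflex of *funinzad:
Hakaien: *funinzad > funinzat > funenzat > funinzat  (by final devoicing, vowel merger, pre-nasal raising)
Hakaien 'funinzat' matches the regular reflex exactly, so the pair is cognate.

yes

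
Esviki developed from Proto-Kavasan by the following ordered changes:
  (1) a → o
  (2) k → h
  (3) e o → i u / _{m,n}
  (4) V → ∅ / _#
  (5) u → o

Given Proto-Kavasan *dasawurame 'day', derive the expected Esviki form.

dosoworom

Esviki: start from *dasawurame.
  rule 1 (vowel merger): dasawurame → dosowurome
  rule 2: no change — dosowurome
  rule 3 (pre-nasal raising): dosowurome → dosowurume
  rule 4 (apocope): dosowurume → dosowurum
  rule 5 (vowel merger): dosowurum → dosoworom
  ⇒ Esviki dosoworom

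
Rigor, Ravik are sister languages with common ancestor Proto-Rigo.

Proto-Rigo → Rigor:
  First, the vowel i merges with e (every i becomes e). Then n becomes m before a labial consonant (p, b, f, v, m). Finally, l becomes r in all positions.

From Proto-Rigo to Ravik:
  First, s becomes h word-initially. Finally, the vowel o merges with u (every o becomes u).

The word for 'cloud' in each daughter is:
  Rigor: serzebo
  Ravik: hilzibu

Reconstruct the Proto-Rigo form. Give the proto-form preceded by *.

*silzibo

Position 1: Rigor has s, Ravik has h. Rigor preserves s here (none of its changes turn any other segment into s), so the proto-segment is *s.
Position 2: Rigor has e, Ravik has i. Ravik preserves i here (none of its changes turn any other segment into i), so the proto-segment is *i.
Verify the candidate proto-form against each daughter:
Rigor: *silzibo
  silzibo → selzebo   [vowel merger]
  selzebo (rule 2 does not apply)
  selzebo → serzebo   [unconditioned shift]
  giving Rigor serzebo.
Ravik: *silzibo > hilzibo > hilzibu  (by debuccalisation, vowel merger)
Only *silzibo yields all of Rigor serzebo, Ravik hilzibu.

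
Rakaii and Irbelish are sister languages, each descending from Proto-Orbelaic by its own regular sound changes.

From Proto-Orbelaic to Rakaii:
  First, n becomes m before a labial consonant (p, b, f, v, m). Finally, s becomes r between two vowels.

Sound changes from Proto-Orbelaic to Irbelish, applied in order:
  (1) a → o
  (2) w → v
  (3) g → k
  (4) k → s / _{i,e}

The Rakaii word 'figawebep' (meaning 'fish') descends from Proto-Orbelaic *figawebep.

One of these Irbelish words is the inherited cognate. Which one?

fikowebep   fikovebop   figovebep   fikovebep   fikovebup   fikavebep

Irbelish: *figawebep > figowebep > figovebep > fikovebep  (by vowel merger, unconditioned shift, unconditioned shift)
Among the options, 'fikovebep' alone shows every Irbelish change applied in order.

fikovebep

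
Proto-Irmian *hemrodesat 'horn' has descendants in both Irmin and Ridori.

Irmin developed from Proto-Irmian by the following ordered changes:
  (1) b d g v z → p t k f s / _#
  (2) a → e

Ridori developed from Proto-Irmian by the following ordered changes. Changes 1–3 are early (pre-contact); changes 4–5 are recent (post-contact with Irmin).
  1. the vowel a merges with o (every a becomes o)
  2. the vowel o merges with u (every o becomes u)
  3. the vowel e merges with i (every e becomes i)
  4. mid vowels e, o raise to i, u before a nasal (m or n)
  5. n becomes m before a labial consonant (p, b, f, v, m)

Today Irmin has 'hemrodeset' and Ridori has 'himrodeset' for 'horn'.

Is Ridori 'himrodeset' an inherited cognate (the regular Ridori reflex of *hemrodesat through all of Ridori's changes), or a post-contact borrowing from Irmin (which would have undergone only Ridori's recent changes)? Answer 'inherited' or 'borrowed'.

If inherited, *hemrodesat would pass through all of Ridori's changes:
Ridori: *hemrodesat
  hemrodesat → hemrodesot   [vowel merger]
  hemrodesot → hemrudesut   [vowel merger]
  hemrudesut → himrudisut   [vowel merger]
  himrudisut (rule 4 does not apply)
  himrudisut (rule 5 does not apply)
  giving Ridori himrudisut.
If borrowed from Irmin 'hemrodeset' after the early changes, it would undergo only the recent ones:
  rule 4 (pre-nasal raising): hemrodeset → himrodeset
  rule 5 (nasal place assimilation): no change (himrodeset)
  ⇒ as a loan: himrodeset
Ridori 'himrodeset' matches the loan outcome 'himrodeset', not the inherited 'himrudisut' — it skipped the early Ridori changes, so it was borrowed from Irmin.

borrowed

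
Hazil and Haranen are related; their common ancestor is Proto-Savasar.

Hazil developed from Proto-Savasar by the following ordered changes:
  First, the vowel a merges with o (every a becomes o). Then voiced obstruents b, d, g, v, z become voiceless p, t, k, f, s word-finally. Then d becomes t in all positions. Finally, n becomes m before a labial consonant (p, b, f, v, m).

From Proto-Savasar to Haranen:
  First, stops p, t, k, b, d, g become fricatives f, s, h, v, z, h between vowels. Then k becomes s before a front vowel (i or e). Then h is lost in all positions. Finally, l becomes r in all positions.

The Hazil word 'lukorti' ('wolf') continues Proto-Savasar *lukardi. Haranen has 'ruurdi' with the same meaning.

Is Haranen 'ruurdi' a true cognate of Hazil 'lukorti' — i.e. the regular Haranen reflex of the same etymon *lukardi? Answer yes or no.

no

Derive the expected Haranen reflex of *lukardi:
Haranen: *lukardi > luhardi > luardi > ruardi  (by intervocalic lenition, h-loss, unconditioned shift)
The regular Haranen reflex would be 'ruardi', but the attested form is 'ruurdi'. The correspondence is irregular, so they are not cognates (the Haranen form has a different source).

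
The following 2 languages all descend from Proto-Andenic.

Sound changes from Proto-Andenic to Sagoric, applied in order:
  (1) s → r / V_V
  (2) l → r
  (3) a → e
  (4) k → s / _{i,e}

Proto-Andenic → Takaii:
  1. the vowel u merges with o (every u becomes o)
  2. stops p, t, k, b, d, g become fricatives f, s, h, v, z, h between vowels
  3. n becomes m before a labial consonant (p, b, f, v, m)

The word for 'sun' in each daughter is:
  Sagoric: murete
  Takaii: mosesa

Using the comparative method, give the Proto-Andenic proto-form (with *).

*museta

Position 2: Sagoric has u, Takaii has o. Sagoric preserves u here (none of its changes turn any other segment into u), so the proto-segment is *u.
Position 3: Sagoric has r, Takaii has s. Taking the neighbouring segments as reconstructed: Sagoric r could go back to *s or *l or *r; Takaii s could go back to *t or *s — the one source consistent with every daughter is *s.
Position 5: Sagoric has t, Takaii has s. Sagoric preserves t here (none of its changes turn any other segment into t), so the proto-segment is *t.
Verify the candidate proto-form against each daughter:
Sagoric: *museta
  museta → mureta   [rhotacism]
  mureta (rule 2 does not apply)
  mureta → murete   [vowel merger]
  murete (rule 4 does not apply)
  giving Sagoric murete.
Takaii: start from *museta.
  rule 1 (vowel merger): museta → moseta
  rule 2 (intervocalic lenition): moseta → mosesa
  rule 3: no change — mosesa
  ⇒ Takaii mosesa
No other proto-form is consistent with every reflex, so the reconstruction is *museta.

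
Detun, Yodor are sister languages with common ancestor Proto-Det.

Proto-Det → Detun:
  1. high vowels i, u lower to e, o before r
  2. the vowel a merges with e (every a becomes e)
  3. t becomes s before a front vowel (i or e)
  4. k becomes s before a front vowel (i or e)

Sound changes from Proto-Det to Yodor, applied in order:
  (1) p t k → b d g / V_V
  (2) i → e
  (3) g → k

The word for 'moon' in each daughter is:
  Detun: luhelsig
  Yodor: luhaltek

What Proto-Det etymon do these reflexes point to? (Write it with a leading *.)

*luhaltig

Position 4: Detun has e, Yodor has a. Yodor preserves a here (none of its changes turn any other segment into a), so the proto-segment is *a.
Position 8: Detun has g, Yodor has k. Detun preserves g here (none of its changes turn any other segment into g), so the proto-segment is *g.
Verify the candidate proto-form against each daughter:
Detun: *luhaltig > luheltig > luhelsig  (by vowel merger, palatalisation)
Yodor: start from *luhaltig.
  rule 1: no change — luhaltig
  rule 2 (vowel merger): luhaltig → luhalteg
  rule 3 (unconditioned shift): luhalteg → luhaltek
  ⇒ Yodor luhaltek
No other proto-form is consistent with every reflex, so the reconstruction is *luhaltig.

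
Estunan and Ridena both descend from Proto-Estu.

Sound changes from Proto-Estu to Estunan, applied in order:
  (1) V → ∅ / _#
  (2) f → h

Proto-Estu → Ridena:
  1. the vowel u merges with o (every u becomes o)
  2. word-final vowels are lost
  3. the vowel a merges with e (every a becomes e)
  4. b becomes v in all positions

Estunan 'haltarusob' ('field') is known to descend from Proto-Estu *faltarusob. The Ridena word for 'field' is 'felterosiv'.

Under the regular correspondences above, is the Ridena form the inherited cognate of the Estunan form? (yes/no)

Derive the expected Ridena reflex of *faltarusob:
Ridena: start from *faltarusob.
  rule 1 (vowel merger): faltarusob → faltarosob
  rule 2: no change — faltarosob
  rule 3 (vowel merger): faltarosob → felterosob
  rule 4 (unconditioned shift): felterosob → felterosov
  ⇒ Ridena felterosov
The regular Ridena reflex would be 'felterosov', but the attested form is 'felterosiv'. The correspondence is irregular, so they are not cognates (the Ridena form has a different source).

no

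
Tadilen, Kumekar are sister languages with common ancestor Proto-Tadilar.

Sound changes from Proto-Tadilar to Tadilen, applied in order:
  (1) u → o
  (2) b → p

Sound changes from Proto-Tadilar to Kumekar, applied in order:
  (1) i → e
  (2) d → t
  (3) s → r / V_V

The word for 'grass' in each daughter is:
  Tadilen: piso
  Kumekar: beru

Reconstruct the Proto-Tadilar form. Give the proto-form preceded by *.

Position 2: Tadilen has i, Kumekar has e. Tadilen preserves i here (none of its changes turn any other segment into i), so the proto-segment is *i.
Position 3: Tadilen has s, Kumekar has r. Tadilen preserves s here (none of its changes turn any other segment into s), so the proto-segment is *s.
Position 4: Tadilen has o, Kumekar has u. Kumekar preserves u here (none of its changes turn any other segment into u), so the proto-segment is *u.
Verify the candidate proto-form against each daughter:
Tadilen: *bisu
  bisu → biso   [vowel merger]
  biso → piso   [unconditioned shift]
  giving Tadilen piso.
Kumekar: start from *bisu.
  rule 1 (vowel merger): bisu → besu
  rule 2: no change — besu
  rule 3 (rhotacism): besu → beru
  ⇒ Kumekar beru
No other proto-form is consistent with every reflex, so the reconstruction is *bisu.

*bisu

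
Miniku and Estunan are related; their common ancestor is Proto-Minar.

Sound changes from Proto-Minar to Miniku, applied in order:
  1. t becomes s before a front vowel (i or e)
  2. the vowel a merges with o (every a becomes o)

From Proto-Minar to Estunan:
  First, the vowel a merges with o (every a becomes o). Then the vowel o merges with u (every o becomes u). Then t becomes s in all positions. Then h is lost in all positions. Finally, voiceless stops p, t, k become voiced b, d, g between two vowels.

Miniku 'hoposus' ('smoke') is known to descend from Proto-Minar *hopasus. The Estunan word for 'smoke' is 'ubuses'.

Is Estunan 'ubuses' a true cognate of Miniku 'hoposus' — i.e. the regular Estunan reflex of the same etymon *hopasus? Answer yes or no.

no

Derive the expected Estunan reflex of *hopasus:
Estunan: start from *hopasus.
  rule 1 (vowel merger): hopasus → hoposus
  rule 2 (vowel merger): hoposus → hupusus
  rule 3: no change — hupusus
  rule 4 (h-loss): hupusus → upusus
  rule 5 (intervocalic voicing): upusus → ubusus
  ⇒ Estunan ubusus
The regular Estunan reflex would be 'ubusus', but the attested form is 'ubuses'. The correspondence is irregular, so they are not cognates (the Estunan form has a different source).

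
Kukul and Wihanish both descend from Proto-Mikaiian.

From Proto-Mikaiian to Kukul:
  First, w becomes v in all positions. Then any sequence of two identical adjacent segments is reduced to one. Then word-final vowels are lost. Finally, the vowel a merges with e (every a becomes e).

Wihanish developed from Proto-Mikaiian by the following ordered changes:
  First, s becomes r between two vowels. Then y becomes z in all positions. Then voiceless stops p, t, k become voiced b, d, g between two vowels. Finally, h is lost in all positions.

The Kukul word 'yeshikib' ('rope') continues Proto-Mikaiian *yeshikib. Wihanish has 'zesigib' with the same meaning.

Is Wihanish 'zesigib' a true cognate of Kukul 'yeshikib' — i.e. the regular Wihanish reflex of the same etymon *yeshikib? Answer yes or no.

Derive the expected Wihanish reflex of *yeshikib:
Wihanish: *yeshikib > zeshikib > zeshigib > zesigib  (by unconditioned shift, intervocalic voicing, h-loss)
Wihanish 'zesigib' matches the regular reflex exactly, so the pair is cognate.

yes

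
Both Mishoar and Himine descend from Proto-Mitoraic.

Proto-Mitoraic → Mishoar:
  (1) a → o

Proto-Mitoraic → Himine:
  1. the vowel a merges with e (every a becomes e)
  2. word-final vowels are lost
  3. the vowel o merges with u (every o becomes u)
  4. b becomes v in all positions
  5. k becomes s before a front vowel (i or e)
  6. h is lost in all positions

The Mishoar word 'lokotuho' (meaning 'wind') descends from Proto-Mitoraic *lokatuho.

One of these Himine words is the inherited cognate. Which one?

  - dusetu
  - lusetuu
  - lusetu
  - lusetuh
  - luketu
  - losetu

lusetu

Himine: start from *lokatuho.
  rule 1 (vowel merger): lokatuho → loketuho
  rule 2 (apocope): loketuho → loketuh
  rule 3 (vowel merger): loketuh → luketuh
  rule 4: no change — luketuh
  rule 5 (palatalisation): luketuh → lusetuh
  rule 6 (h-loss): lusetuh → lusetu
  ⇒ Himine lusetu
Only 'lusetu' matches the regular Himine development of *lokatuho.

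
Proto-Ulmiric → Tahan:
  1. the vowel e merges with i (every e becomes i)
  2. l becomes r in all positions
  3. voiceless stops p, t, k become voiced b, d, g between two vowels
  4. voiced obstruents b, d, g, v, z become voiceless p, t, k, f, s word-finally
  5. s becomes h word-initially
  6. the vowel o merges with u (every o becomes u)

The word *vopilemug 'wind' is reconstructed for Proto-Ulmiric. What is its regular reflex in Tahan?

Tahan: *vopilemug
  vopilemug → vopilimug   [vowel merger]
  vopilimug → vopirimug   [unconditioned shift]
  vopirimug → vobirimug   [intervocalic voicing]
  vobirimug → vobirimuk   [final devoicing]
  vobirimuk (rule 5 does not apply)
  vobirimuk → vubirimuk   [vowel merger]
  giving Tahan vubirimuk.

vubirimuk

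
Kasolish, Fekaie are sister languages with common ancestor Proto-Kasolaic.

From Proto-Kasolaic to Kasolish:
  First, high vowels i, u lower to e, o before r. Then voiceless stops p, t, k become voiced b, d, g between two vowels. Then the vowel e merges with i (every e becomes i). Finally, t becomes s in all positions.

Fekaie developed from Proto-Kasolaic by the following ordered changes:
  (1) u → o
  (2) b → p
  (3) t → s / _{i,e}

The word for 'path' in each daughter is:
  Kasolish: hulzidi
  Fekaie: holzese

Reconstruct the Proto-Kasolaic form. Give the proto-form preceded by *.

*hulzete

Position 6: Kasolish has d, Fekaie has s. Taking the neighbouring segments as reconstructed: Kasolish d could go back to *t or *d; Fekaie s could go back to *t or *s — the one source consistent with every daughter is *t.
Position 2: Kasolish has u, Fekaie has o. Kasolish preserves u here (none of its changes turn any other segment into u), so the proto-segment is *u.
Position 5: Kasolish has i, Fekaie has e. Fekaie preserves e here (none of its changes turn any other segment into e), so the proto-segment is *e.
Continuing position by position gives *hulzete; check it forward:
Kasolish: start from *hulzete.
  rule 1: no change — hulzete
  rule 2 (intervocalic voicing): hulzete → hulzede
  rule 3 (vowel merger): hulzede → hulzidi
  rule 4: no change — hulzidi
  ⇒ Kasolish hulzidi
Fekaie: *hulzete
  hulzete → holzete   [vowel merger]
  holzete (rule 2 does not apply)
  holzete → holzese   [palatalisation]
  giving Fekaie holzese.
Only *hulzete yields all of Kasolish hulzidi, Fekaie holzese.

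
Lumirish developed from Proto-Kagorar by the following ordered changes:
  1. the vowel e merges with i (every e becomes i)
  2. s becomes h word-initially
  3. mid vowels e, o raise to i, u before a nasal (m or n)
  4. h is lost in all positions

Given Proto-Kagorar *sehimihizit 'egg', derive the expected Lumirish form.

Lumirish: *sehimihizit > sihimihizit > hihimihizit > iimiizit  (by vowel merger, debuccalisation, h-loss)

iimiizit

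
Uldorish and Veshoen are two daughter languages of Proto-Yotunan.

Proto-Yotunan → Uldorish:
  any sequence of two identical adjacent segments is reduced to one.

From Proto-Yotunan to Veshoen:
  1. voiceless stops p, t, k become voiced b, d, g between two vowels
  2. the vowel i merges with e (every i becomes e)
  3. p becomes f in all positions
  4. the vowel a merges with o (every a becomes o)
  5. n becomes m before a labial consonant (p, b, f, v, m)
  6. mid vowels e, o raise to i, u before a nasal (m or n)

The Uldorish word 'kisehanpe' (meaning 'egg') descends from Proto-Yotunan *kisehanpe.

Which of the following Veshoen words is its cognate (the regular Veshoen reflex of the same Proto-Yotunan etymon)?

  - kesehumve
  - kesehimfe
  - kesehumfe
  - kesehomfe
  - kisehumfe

kesehumfe

Veshoen: start from *kisehanpe.
  rule 1: no change — kisehanpe
  rule 2 (vowel merger): kisehanpe → kesehanpe
  rule 3 (unconditioned shift): kesehanpe → kesehanfe
  rule 4 (vowel merger): kesehanfe → kesehonfe
  rule 5 (nasal place assimilation): kesehonfe → kesehomfe
  rule 6 (pre-nasal raising): kesehomfe → kesehumfe
  ⇒ Veshoen kesehumfe
Only 'kesehumfe' matches the regular Veshoen development of *kisehanpe.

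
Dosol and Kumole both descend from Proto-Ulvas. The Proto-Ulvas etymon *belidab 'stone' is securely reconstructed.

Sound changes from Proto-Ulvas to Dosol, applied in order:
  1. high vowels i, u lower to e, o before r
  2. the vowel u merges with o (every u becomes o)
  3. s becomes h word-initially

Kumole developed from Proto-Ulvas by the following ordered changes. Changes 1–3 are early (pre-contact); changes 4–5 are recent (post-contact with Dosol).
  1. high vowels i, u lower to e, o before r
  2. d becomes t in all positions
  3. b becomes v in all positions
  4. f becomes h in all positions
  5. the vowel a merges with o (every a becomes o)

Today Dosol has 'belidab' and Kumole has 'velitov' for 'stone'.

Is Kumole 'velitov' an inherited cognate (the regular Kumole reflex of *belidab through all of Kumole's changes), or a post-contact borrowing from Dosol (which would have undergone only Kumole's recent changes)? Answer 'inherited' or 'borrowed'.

inherited

If inherited, *belidab would pass through all of Kumole's changes:
Kumole: *belidab > belitab > velitav > velitov  (by unconditioned shift, unconditioned shift, vowel merger)
If borrowed from Dosol 'belidab' after the early changes, it would undergo only the recent ones:
  rule 4 (unconditioned shift): no change (belidab)
  rule 5 (vowel merger): belidab → belidob
  ⇒ as a loan: belidob
Kumole 'velitov' matches the inherited outcome exactly, so it is an inherited cognate, not a loan.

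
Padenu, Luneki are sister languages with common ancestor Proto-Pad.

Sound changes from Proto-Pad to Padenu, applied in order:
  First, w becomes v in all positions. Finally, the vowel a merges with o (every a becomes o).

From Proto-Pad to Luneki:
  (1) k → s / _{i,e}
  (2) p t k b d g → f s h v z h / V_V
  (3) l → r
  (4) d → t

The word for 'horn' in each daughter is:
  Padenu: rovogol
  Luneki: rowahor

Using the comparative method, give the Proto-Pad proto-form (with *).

*rowagol

Position 3: Padenu has v, Luneki has w. Luneki preserves w here (none of its changes turn any other segment into w), so the proto-segment is *w.
Position 4: Padenu has o, Luneki has a. Luneki preserves a here (none of its changes turn any other segment into a), so the proto-segment is *a.
Continuing position by position gives *rowagol; check it forward:
Padenu: *rowagol
  rowagol → rovagol   [unconditioned shift]
  rovagol → rovogol   [vowel merger]
  giving Padenu rovogol.
Luneki: *rowagol > rowahol > rowahor  (by intervocalic lenition, unconditioned shift)
*rowagol is the unique common source.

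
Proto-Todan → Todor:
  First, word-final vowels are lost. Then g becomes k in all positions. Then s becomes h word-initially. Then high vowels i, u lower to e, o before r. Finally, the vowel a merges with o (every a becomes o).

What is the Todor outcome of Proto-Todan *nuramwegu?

Todor: *nuramwegu > nuramweg > nuramwek > noramwek > noromwek  (by apocope, unconditioned shift, pre-rhotic lowering, vowel merger)

noromwek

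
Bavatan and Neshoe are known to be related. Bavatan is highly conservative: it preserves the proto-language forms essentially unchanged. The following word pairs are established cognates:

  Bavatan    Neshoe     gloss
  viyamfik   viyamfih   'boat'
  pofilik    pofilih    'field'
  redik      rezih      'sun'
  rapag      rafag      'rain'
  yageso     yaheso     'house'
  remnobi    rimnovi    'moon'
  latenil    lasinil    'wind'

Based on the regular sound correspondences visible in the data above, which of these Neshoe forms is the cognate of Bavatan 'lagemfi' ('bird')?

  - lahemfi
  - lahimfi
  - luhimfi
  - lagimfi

yageso ~ yaheso — Bavatan g corresponds to Neshoe h between vowels (before a front vowel).
remnobi ~ rimnovi — Bavatan e corresponds to Neshoe i after a consonant, before a nasal.
Applying these to Bavatan 'lagemfi':
  lagemfi → lahemfi   (g→h between vowels (before a front vowel))
  lahemfi → lahimfi   (e→i after a consonant, before a nasal)
So the Neshoe cognate is 'lahimfi'.

lahimfi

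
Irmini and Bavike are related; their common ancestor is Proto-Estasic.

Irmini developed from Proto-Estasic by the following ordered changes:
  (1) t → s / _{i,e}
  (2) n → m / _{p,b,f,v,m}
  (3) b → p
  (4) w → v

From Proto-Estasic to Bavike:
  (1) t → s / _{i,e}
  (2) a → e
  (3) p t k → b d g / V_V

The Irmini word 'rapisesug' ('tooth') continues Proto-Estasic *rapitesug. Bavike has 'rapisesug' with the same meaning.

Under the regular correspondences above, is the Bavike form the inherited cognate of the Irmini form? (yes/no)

no

Derive the expected Bavike reflex of *rapitesug:
Bavike: *rapitesug > rapisesug > repisesug > rebisesug  (by palatalisation, vowel merger, intervocalic voicing)
The regular Bavike reflex would be 'rebisesug', but the attested form is 'rapisesug'. The correspondence is irregular, so they are not cognates (the Bavike form has a different source).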